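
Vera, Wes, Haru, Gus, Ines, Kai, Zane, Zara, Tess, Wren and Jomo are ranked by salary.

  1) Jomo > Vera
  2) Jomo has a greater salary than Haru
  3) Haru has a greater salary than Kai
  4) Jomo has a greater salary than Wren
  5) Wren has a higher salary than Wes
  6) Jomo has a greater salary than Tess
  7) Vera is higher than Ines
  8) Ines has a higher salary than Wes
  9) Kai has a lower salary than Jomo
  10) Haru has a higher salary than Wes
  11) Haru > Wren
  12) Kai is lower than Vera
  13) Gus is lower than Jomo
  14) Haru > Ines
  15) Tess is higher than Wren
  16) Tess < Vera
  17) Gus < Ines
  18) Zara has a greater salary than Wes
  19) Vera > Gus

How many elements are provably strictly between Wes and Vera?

The relations place Wes below Vera. An element lies strictly between them when it is forced above Wes and also forced below Vera.
Above Wes: {Wren, Tess, Ines, Haru, Zara, Jomo}. Below Vera: {Wren, Tess, Gus, Kai, Ines}.
Intersection: {Wren, Tess, Ines} — 3.

3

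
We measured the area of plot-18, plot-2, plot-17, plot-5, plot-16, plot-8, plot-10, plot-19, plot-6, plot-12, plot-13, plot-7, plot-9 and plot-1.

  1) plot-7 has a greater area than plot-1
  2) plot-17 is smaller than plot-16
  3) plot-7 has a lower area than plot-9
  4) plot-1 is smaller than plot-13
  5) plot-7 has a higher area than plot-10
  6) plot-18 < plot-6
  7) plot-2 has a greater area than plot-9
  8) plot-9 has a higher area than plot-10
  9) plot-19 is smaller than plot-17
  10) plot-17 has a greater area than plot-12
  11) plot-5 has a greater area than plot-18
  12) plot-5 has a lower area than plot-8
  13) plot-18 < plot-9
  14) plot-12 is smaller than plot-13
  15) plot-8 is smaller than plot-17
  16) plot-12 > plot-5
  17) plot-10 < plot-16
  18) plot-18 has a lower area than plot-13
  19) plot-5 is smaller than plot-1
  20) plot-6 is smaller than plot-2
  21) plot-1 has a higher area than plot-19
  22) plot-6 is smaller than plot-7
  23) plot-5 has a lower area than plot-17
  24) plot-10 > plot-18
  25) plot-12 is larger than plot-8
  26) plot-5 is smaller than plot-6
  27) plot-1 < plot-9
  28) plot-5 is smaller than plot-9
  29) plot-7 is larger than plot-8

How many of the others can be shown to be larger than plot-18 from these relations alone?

From plot-18 the given relations immediately reach plot-5, plot-6, plot-10, plot-13, plot-9.
From those, plot-1, plot-8, plot-12, plot-7, plot-17, plot-16, plot-2 — 12 in total.
No other element is forced above plot-18 by the given relations, so the count is 12.

12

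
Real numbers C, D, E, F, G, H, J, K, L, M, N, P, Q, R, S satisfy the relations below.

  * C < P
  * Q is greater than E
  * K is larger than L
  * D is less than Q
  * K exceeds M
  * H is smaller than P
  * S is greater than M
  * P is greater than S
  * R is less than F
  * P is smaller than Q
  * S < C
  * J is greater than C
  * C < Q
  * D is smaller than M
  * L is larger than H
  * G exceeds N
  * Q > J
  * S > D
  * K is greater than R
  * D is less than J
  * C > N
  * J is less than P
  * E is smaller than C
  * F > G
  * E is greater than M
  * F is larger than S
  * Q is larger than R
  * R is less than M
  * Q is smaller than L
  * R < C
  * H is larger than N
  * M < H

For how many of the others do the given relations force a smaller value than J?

From J the given relations immediately reach D, C.
From those, N, R, E, S — 6 in total.
From those, M — 7 in total.
No other element is forced below J by the given relations, so the count is 7.

7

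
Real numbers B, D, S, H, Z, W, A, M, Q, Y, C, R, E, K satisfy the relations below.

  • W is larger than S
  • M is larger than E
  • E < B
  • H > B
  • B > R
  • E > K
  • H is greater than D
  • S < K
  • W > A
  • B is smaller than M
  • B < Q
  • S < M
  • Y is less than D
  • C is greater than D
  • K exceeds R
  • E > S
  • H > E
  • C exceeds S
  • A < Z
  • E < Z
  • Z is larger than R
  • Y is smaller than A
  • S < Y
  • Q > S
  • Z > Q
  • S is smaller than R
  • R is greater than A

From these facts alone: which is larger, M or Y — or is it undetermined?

Y < A and A < R give Y < R.
With R < K: Y < A < R < K.
With K < E: Y < A < R < K < E.
Then E < B extends the chain to B.
Then B < M extends the chain to M.
So M is larger.

M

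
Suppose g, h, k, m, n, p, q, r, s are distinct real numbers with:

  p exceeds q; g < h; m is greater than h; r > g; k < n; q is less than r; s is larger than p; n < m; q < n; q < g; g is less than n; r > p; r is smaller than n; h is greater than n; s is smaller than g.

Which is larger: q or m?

q < p and p < s give q < s.
With s < g: q < p < s < g.
Then g < r extends the chain to r.
With r < n: q < p < s < g < r < n.
Then n < h extends the chain to h.
With h < m: q < p < s < g < r < n < h < m.
So q < m; m is the larger of the two.

m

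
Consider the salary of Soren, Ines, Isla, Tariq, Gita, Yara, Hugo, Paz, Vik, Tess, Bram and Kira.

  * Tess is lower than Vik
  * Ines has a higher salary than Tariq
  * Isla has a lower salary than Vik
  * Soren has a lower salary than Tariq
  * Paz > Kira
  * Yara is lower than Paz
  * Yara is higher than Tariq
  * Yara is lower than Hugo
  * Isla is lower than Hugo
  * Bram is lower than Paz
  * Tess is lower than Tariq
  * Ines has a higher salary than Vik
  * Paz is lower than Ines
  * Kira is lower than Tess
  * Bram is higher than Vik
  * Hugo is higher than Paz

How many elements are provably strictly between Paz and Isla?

2

The relations place Isla below Paz. An element lies strictly between them when it is forced above Isla and also forced below Paz.
Above Isla: {Vik, Bram, Hugo, Ines}. Below Paz: {Soren, Kira, Tess, Tariq, Yara, Vik, Bram}.
Intersection: {Vik, Bram} — 2.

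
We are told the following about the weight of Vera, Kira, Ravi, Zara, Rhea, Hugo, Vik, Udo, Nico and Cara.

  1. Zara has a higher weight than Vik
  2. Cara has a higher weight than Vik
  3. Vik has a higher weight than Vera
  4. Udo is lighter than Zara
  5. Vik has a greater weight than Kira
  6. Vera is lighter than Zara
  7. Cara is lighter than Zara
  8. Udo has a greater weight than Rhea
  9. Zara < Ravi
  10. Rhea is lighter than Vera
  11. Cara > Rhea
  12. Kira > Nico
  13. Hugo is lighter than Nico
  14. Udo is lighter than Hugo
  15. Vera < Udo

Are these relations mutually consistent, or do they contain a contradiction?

The single ordering Rhea < Vera < Udo < Hugo < Nico < Kira < Vik < Cara < Zara < Ravi satisfies every listed relation, so no contradiction arises.

consistent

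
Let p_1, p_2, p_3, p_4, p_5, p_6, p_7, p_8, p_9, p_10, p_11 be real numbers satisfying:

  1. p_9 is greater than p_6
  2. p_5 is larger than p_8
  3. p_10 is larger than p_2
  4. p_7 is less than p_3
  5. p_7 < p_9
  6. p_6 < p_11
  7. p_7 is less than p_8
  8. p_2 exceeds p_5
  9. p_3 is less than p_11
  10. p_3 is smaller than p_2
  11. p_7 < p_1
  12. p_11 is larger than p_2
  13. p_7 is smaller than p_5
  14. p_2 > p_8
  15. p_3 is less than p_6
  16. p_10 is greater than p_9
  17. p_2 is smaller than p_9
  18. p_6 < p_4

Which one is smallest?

p_3 is not least since p_7 < p_3; p_8 is not least since p_7 < p_8; p_5 is not least since p_7 < p_5; p_2 is not least since p_8 < p_2; p_1 is not least since p_7 < p_1; p_6 is not least since p_3 < p_6; p_4 is not least since p_6 < p_4; p_9 is not least since p_6 < p_9; p_10 is not least since p_2 < p_10; p_11 is not least since p_2 < p_11.
Only p_7 has nothing below it, so p_7 is the smallest.

p_7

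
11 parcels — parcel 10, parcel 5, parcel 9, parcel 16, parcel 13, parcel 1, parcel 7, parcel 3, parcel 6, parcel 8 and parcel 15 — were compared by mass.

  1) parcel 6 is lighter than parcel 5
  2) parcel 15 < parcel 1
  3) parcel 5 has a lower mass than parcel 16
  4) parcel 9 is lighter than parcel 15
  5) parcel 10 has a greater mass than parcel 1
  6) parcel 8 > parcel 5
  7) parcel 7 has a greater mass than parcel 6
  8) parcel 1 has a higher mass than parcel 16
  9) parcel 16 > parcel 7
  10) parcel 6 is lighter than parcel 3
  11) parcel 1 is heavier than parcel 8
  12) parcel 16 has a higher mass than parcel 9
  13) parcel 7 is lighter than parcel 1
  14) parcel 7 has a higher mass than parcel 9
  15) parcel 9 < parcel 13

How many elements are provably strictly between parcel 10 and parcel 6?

Chaining upward from parcel 6 reaches: parcel 5, parcel 3, parcel 7, parcel 16, parcel 8, parcel 1.
Chaining downward from parcel 10 reaches: parcel 9, parcel 5, parcel 7, parcel 15, parcel 16, parcel 8, parcel 1.
Strictly between parcel 6 and parcel 10 are those in both lists: parcel 5, parcel 7, parcel 16, parcel 8, parcel 1 — 5 elements.

5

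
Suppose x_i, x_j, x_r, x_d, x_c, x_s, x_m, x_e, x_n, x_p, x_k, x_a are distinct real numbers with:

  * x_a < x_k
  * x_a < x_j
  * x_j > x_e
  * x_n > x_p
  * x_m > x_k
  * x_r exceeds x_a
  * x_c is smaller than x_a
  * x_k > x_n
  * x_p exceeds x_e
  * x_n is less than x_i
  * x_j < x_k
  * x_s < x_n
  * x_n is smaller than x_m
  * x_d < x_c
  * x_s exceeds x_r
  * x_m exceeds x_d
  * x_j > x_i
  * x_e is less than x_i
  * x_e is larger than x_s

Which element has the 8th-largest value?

Chaining the given pairs: x_d < x_c < x_a < x_r < x_s < x_e < x_p < x_n < x_i < x_j < x_k < x_m.
Counting 8 from the largest end gives x_s.

x_s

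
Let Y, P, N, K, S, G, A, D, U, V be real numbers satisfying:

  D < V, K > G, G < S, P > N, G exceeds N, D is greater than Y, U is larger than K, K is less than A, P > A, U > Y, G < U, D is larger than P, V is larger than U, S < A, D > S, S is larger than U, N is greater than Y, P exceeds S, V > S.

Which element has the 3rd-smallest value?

G

Piecing the relations together gives one ordering: Y < N < G < K < U < S < A < P < D < V.
Counting 3 from the smallest end gives G.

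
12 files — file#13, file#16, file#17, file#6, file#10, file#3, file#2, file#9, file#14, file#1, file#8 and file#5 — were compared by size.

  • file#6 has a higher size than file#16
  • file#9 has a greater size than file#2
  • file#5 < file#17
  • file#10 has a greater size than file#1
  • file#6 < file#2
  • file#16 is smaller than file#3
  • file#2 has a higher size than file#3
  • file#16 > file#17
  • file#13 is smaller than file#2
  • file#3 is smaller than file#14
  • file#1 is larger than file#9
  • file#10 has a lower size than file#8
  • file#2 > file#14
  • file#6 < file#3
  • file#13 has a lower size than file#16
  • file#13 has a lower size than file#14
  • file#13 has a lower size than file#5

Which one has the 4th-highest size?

file#9

Piecing the relations together gives one ordering: file#13 < file#5 < file#17 < file#16 < file#6 < file#3 < file#14 < file#2 < file#9 < file#1 < file#10 < file#8.
Counting 4 from the largest end gives file#9.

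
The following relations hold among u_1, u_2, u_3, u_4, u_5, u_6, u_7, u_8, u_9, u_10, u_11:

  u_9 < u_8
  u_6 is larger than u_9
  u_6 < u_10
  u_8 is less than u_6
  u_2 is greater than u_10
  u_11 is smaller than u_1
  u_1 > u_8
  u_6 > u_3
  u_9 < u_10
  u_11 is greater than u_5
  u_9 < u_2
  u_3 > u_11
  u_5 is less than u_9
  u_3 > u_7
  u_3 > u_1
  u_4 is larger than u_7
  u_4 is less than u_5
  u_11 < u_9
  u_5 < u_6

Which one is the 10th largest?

u_4

The consecutive relations fix a unique order: u_7 < u_4 < u_5 < u_11 < u_9 < u_8 < u_1 < u_3 < u_6 < u_10 < u_2.
Counting 10 from the largest end gives u_4.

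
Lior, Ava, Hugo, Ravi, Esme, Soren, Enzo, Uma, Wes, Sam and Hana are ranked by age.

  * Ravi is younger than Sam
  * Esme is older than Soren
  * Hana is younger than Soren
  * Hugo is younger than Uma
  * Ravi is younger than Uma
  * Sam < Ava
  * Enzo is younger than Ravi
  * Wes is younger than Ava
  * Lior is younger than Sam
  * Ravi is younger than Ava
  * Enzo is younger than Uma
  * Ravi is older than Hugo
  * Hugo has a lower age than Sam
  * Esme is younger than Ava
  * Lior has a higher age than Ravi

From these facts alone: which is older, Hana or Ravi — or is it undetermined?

undetermined

Following every chain through Hana: above Hana we get Soren, Esme, Ava.
Ravi is not reached, and no chain runs the other way from Ravi to Hana.
So the given relations leave the order of Hana and Ravi undetermined.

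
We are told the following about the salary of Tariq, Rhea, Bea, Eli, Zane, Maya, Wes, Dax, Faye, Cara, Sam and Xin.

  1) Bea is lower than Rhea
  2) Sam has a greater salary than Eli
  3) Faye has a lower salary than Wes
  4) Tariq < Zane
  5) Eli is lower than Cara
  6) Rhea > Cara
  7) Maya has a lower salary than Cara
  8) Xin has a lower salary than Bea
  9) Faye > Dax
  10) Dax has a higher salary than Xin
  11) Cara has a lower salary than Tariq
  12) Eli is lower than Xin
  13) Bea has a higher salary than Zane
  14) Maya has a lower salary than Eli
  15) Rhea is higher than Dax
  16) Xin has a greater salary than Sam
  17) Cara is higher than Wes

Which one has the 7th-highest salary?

Faye

Piecing the relations together gives one ordering: Maya < Eli < Sam < Xin < Dax < Faye < Wes < Cara < Tariq < Zane < Bea < Rhea.
Counting 7 from the largest end gives Faye.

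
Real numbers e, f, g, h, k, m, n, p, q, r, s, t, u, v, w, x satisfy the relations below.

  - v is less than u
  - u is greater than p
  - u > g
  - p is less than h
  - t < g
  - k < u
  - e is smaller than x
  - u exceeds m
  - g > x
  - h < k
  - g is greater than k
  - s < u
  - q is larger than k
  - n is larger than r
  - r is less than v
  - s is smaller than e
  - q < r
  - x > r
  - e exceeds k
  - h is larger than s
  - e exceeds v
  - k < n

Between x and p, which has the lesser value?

p < h and h < k give p < k.
Then k < q extends the chain to q.
Then q < r extends the chain to r.
With r < v: p < h < k < q < r < v.
Then v < e extends the chain to e.
Then e < x extends the chain to x.
So p < x; p is the smaller of the two.

p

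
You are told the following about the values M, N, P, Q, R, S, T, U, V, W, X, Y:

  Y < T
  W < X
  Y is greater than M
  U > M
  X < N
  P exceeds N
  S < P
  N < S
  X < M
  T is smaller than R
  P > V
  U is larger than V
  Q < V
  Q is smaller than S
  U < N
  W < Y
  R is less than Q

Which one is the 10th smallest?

N

Chaining the given pairs: W < X < M < Y < T < R < Q < V < U < N < S < P.
Counting 10 from the smallest end gives N.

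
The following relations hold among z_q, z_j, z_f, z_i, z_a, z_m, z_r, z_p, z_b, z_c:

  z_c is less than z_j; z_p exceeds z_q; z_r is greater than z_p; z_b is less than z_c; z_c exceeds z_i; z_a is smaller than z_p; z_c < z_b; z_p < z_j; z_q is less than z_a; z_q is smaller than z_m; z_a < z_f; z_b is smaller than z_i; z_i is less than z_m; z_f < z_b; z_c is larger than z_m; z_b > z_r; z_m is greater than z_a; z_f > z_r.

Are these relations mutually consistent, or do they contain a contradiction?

inconsistent

We have z_c < z_b stated directly, yet also z_b < z_i < z_m < z_c by chaining the others — so z_b < z_c. Contradiction.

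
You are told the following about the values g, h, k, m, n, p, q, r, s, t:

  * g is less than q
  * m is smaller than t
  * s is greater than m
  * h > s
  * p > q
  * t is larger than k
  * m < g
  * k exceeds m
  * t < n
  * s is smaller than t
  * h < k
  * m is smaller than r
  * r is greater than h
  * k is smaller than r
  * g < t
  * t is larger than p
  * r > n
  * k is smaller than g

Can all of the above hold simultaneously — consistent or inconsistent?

The single ordering m < s < h < k < g < q < p < t < n < r satisfies every listed relation, so no contradiction arises.

consistent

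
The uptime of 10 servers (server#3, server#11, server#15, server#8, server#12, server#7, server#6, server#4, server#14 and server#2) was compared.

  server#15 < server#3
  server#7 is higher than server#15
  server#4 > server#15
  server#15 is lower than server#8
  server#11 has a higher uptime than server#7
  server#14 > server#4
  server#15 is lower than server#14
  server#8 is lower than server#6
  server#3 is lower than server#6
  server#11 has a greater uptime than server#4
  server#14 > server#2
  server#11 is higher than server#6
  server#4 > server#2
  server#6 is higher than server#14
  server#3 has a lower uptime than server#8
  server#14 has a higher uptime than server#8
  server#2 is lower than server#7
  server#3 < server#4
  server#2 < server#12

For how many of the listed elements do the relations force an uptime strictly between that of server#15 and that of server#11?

6

Chaining upward from server#15 reaches: server#3, server#4, server#7, server#8, server#14, server#6.
Chaining downward from server#11 reaches: server#2, server#3, server#4, server#7, server#8, server#14, server#6.
Strictly between server#15 and server#11 are those in both lists: server#3, server#4, server#7, server#8, server#14, server#6 — 6 elements.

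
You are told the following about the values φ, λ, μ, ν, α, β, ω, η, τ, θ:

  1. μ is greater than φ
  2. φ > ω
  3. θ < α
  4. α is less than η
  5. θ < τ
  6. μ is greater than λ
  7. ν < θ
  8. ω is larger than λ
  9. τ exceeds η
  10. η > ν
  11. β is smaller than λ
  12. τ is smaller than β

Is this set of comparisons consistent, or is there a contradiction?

The single ordering ν < θ < α < η < τ < β < λ < ω < φ < μ satisfies every listed relation, so no contradiction arises.

consistent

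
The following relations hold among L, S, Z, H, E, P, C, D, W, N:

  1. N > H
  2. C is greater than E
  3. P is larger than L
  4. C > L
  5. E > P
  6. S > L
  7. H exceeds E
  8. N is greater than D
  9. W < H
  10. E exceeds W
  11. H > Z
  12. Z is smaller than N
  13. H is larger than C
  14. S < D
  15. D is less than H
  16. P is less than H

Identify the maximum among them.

N

L is not greatest since L < C; W is not greatest since W < H; Z is not greatest since Z < N; P is not greatest since P < H; E is not greatest since E < H; S is not greatest since S < D; D is not greatest since D < H; C is not greatest since C < H; H is not greatest since H < N.
Only N has nothing above it, so N is the maximum.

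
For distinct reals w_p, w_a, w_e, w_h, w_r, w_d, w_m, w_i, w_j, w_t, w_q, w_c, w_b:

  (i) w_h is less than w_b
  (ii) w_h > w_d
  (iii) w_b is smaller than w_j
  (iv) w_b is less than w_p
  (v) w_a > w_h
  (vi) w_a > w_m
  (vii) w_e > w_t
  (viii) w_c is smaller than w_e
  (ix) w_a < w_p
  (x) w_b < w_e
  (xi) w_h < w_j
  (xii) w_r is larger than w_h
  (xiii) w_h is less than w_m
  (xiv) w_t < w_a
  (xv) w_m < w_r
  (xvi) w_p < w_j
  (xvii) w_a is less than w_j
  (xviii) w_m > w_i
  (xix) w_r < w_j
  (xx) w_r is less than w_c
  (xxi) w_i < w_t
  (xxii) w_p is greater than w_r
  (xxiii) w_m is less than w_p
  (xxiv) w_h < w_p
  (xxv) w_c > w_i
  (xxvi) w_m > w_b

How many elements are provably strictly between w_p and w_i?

4

The relations place w_i below w_p. An element lies strictly between them when it is forced above w_i and also forced below w_p.
Above w_i: {w_m, w_t, w_a, w_r, w_c, w_e, w_j}. Below w_p: {w_d, w_h, w_b, w_m, w_t, w_a, w_r}.
Intersection: {w_m, w_t, w_a, w_r} — 4.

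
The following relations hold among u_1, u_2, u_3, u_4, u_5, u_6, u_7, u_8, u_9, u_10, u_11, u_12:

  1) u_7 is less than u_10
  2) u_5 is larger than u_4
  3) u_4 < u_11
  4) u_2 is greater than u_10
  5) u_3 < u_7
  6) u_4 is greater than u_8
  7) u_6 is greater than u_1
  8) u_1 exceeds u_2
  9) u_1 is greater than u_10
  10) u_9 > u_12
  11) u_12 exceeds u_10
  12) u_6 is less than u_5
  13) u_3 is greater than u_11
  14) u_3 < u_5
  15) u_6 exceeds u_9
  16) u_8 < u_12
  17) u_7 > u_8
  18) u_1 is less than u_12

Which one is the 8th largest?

u_7

Chaining the given pairs: u_8 < u_4 < u_11 < u_3 < u_7 < u_10 < u_2 < u_1 < u_12 < u_9 < u_6 < u_5.
Counting 8 from the largest end gives u_7.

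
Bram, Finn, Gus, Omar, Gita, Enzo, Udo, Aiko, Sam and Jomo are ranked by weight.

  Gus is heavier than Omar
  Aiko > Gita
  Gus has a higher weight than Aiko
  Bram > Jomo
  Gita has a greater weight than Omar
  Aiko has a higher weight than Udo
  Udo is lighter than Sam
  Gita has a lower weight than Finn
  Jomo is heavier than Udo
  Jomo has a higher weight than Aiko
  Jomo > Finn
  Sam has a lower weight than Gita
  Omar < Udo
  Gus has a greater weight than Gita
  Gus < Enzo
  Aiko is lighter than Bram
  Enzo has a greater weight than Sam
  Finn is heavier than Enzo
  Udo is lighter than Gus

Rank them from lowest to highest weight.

Omar < Udo < Sam < Gita < Aiko < Gus < Enzo < Finn < Jomo < Bram

Nothing is placed below Omar, so it is least; from there Omar < Udo; Udo < Sam; Sam < Gita; Gita < Aiko; Aiko < Gus; Gus < Enzo; Enzo < Finn; Finn < Jomo; Jomo < Bram, each given directly.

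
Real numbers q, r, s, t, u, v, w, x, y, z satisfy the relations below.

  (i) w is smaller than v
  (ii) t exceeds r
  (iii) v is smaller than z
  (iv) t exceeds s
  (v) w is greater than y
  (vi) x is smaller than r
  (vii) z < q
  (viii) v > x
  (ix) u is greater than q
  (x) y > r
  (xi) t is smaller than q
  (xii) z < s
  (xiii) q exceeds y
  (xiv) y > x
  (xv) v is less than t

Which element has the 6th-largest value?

Piecing the relations together gives one ordering: x < r < y < w < v < z < s < t < q < u.
Counting 6 from the largest end gives v.

v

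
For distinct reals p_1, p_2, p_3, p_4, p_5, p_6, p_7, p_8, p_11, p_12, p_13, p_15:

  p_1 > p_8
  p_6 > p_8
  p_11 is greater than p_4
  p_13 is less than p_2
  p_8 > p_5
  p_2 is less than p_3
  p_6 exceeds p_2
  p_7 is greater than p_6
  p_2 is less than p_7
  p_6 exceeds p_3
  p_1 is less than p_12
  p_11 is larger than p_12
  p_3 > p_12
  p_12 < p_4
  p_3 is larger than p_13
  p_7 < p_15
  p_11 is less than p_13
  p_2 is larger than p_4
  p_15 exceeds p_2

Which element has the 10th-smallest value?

p_6

Chaining the given pairs: p_5 < p_8 < p_1 < p_12 < p_4 < p_11 < p_13 < p_2 < p_3 < p_6 < p_7 < p_15.
The 10th smallest is p_6.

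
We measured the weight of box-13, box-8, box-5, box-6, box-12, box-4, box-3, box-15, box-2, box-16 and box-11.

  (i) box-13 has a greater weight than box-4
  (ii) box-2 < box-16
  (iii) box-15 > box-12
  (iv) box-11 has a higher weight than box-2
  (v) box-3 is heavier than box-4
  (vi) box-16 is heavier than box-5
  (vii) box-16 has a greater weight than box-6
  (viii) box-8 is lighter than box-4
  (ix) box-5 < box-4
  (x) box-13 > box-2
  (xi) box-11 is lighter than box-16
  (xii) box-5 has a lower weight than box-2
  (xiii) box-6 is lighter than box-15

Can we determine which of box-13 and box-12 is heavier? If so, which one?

Following every chain through box-13: below box-13 we get box-5, box-8, box-4, box-2.
box-12 is not reached, and no chain runs the other way from box-12 to box-13.
So the given relations leave the order of box-13 and box-12 undetermined.

undetermined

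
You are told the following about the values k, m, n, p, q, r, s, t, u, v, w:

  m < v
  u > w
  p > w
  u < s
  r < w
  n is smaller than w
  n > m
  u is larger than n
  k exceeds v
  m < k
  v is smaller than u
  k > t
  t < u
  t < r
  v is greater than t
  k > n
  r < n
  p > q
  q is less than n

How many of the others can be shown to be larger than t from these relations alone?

8

Directly above t: r, v, u, k.
One step further: n, w, s (7 so far).
One step further: p (8 so far).
Nothing else is reachable above t; 8 in all.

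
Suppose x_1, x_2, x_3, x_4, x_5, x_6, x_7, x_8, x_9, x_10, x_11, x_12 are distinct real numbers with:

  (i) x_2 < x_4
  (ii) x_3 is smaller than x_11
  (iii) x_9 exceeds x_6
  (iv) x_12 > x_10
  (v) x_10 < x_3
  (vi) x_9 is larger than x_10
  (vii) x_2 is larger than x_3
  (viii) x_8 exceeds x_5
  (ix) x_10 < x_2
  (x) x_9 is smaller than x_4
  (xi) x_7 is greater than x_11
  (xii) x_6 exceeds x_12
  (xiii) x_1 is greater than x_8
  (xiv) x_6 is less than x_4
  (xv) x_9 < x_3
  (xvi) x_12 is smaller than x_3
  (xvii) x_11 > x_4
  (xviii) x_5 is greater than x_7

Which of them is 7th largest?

Chaining the given pairs: x_10 < x_12 < x_6 < x_9 < x_3 < x_2 < x_4 < x_11 < x_7 < x_5 < x_8 < x_1.
Counting 7 from the largest end gives x_2.

x_2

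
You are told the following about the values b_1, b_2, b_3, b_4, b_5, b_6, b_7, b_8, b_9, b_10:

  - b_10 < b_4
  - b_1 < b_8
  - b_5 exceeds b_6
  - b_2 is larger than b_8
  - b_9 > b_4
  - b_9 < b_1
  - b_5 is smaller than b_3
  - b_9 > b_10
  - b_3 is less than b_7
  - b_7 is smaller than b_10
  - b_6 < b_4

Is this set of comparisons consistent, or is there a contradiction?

consistent

The single ordering b_6 < b_5 < b_3 < b_7 < b_10 < b_4 < b_9 < b_1 < b_8 < b_2 satisfies every listed relation, so no contradiction arises.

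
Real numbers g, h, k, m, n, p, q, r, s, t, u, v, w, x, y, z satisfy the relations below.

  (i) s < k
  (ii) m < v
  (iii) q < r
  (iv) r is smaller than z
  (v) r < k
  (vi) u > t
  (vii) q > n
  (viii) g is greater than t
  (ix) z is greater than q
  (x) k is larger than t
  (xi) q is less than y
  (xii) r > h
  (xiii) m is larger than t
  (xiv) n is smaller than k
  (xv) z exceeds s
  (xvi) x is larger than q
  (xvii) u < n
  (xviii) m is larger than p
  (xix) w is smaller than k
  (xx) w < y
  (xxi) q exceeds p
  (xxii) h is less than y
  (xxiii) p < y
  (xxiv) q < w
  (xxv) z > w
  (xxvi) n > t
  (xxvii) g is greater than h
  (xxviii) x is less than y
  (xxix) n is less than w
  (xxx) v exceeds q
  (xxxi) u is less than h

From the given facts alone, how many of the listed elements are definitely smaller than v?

The elements the relations force below v are t, u, p, n, q, m — no chain reaches any other.
That is 6.

6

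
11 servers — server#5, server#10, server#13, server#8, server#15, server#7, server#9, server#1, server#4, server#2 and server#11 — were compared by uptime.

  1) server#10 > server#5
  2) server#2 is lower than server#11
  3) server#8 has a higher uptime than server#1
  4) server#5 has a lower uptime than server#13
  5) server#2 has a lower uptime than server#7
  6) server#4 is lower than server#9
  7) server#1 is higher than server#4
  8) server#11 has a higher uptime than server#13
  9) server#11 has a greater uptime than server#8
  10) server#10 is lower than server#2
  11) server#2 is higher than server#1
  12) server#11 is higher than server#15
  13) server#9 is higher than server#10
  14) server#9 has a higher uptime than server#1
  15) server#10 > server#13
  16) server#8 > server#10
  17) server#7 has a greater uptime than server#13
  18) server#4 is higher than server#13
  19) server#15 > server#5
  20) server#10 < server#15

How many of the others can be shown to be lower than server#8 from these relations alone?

From server#8 the given relations immediately reach server#10, server#1.
From those, server#5, server#13, server#4 — 5 in total.
Nothing else is reachable below server#8; 5 in all.

5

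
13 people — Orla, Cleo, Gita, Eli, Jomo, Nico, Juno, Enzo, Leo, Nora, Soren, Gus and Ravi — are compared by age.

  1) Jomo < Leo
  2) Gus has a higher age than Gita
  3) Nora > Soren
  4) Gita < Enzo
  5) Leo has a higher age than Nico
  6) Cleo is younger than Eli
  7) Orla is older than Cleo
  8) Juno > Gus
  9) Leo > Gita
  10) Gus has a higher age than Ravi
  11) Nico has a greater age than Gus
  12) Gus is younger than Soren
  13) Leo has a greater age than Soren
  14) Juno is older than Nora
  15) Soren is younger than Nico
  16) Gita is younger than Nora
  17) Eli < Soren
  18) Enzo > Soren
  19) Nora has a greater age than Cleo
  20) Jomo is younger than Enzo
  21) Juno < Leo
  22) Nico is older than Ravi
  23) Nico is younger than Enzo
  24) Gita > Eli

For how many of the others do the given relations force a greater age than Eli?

8

The elements the relations force above Eli are Gita, Gus, Soren, Nico, Nora, Juno, Leo, Enzo — no chain reaches any other.
That is 8.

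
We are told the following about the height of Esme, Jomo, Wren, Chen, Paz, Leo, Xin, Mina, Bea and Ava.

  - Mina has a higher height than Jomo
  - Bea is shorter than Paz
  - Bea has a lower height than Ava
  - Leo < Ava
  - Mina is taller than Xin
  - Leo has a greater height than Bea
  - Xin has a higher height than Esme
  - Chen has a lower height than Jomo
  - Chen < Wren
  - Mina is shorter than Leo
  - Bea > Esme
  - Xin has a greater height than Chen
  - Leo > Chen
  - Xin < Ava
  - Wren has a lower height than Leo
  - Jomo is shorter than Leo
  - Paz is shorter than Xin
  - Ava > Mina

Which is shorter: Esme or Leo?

Esme

Link the given pairs in sequence: Esme < Bea; Bea < Paz; Paz < Xin; Xin < Mina; Mina < Leo.
Chaining these gives Esme < Bea < Paz < Xin < Mina < Leo.
So Esme < Leo; Esme is the shorter of the two.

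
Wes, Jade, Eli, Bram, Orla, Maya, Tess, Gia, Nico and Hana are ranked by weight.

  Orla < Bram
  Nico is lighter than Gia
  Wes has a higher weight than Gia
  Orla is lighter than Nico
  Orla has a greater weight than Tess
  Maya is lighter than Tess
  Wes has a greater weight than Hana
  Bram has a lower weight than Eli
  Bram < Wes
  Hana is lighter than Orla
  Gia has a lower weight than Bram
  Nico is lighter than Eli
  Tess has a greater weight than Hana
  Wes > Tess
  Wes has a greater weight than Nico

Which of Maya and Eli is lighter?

Maya < Tess and Tess < Orla give Maya < Orla.
With Orla < Nico: Maya < Tess < Orla < Nico.
With Nico < Gia: Maya < Tess < Orla < Nico < Gia.
Then Gia < Bram extends the chain to Bram.
Then Bram < Eli extends the chain to Eli.
So Maya < Eli; Maya is the lighter of the two.

Maya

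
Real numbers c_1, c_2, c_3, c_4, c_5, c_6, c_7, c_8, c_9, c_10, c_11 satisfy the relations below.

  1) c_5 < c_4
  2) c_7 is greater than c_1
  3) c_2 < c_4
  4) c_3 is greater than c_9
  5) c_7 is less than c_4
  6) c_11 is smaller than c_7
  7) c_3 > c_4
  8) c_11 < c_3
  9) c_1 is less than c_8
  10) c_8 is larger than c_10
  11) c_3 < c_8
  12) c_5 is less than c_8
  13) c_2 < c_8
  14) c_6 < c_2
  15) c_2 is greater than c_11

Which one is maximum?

c_10 is not greatest since c_10 < c_8; c_9 is not greatest since c_9 < c_3; c_11 is not greatest since c_11 < c_7; c_1 is not greatest since c_1 < c_7; c_6 is not greatest since c_6 < c_2; c_5 is not greatest since c_5 < c_4; c_2 is not greatest since c_2 < c_4; c_7 is not greatest since c_7 < c_4; c_4 is not greatest since c_4 < c_3; c_3 is not greatest since c_3 < c_8.
Only c_8 has nothing above it, so c_8 is the maximum.

c_8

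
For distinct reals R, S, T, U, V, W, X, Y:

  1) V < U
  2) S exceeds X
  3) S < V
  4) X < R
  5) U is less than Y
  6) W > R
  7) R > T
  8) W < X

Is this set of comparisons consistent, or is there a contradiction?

inconsistent

We have X < R stated directly, yet also R < W < X by chaining the others — so R < X. Contradiction.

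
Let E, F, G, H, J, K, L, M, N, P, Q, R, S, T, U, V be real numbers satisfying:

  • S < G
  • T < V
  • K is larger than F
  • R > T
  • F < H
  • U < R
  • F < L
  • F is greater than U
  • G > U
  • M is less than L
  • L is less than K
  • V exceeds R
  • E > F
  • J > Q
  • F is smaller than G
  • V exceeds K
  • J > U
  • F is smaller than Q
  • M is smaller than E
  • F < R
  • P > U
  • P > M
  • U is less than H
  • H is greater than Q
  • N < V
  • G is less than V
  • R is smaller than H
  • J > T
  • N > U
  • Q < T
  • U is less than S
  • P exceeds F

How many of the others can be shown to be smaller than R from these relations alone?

4

Directly below R: U, F, T.
One step further: Q (4 so far).
Nothing else is reachable below R; 4 in all.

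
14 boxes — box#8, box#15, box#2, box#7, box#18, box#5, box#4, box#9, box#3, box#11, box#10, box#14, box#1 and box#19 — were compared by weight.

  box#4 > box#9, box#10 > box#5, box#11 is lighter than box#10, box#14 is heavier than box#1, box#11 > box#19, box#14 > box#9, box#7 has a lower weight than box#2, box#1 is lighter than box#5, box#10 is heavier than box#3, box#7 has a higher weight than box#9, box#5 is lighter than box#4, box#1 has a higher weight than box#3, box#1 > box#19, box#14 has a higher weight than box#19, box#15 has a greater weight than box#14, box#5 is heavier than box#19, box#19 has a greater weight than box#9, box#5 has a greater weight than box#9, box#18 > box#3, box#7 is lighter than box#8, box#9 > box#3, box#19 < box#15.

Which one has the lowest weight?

box#3

Chaining upward from box#3: directly above it, box#18, box#9, box#1, box#10; then box#7, box#19, box#14, box#5, box#4; then box#11, box#2, box#8, box#15.
That covers every other element, and nothing is given below box#3, so box#3 is the lowest weight.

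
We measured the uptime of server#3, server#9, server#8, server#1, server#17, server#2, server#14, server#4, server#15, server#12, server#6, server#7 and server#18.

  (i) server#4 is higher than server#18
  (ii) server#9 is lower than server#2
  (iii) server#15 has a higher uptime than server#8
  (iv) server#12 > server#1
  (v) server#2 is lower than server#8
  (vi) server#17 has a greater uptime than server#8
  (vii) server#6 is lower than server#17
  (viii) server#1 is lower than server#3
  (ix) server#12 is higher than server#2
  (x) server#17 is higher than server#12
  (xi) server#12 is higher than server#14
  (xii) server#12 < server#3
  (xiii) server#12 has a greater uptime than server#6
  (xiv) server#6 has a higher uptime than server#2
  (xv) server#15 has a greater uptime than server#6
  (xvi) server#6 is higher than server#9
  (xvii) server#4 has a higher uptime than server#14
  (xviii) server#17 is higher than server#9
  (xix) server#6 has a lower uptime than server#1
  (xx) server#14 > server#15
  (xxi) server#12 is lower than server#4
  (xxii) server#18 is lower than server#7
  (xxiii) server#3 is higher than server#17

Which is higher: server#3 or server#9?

server#9 < server#2 and server#2 < server#6 give server#9 < server#6.
Then server#6 < server#15 extends the chain to server#15.
With server#15 < server#14: server#9 < server#2 < server#6 < server#15 < server#14.
Then server#14 < server#12 extends the chain to server#12.
Then server#12 < server#17 extends the chain to server#17.
With server#17 < server#3: server#9 < server#2 < server#6 < server#15 < server#14 < server#12 < server#17 < server#3.
So server#9 < server#3; server#3 is the higher of the two.

server#3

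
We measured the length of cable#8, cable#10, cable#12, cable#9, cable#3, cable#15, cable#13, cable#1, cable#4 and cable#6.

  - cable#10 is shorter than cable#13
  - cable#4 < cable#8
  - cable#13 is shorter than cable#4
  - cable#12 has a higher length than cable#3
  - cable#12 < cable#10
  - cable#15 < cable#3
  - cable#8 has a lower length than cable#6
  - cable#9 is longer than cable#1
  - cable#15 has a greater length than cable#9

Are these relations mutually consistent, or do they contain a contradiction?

Every relation is compatible with cable#1 < cable#9 < cable#15 < cable#3 < cable#12 < cable#10 < cable#13 < cable#4 < cable#8 < cable#6; the set is consistent.

consistent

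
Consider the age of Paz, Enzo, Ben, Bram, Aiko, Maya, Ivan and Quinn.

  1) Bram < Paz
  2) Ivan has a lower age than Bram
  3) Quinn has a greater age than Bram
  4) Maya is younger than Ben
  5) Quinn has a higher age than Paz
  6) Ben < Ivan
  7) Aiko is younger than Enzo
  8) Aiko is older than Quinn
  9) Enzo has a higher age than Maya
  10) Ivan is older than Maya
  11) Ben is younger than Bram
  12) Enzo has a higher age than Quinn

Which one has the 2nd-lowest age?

Ben

The consecutive relations fix a unique order: Maya < Ben < Ivan < Bram < Paz < Quinn < Aiko < Enzo.
The 2nd smallest is Ben.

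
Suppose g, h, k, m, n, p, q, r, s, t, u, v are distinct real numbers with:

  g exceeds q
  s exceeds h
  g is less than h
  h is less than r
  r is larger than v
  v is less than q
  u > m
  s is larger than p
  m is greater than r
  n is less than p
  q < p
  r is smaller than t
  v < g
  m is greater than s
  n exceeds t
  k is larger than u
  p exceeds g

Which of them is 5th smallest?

Chaining the given pairs: v < q < g < h < r < t < n < p < s < m < u < k.
Counting 5 from the smallest end gives r.

r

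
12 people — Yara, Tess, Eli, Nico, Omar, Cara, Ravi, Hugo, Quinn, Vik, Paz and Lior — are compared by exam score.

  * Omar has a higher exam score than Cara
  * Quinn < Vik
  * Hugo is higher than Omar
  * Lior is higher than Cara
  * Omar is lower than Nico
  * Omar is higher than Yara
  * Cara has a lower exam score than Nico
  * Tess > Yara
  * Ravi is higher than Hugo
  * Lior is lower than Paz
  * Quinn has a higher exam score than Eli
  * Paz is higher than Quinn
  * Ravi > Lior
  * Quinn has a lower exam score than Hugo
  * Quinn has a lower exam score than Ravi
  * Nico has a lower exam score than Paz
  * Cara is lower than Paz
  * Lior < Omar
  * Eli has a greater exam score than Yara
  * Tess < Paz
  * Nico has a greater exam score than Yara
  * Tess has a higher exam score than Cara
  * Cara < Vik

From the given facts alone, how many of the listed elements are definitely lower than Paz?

8

From Paz the given relations immediately reach Cara, Lior, Tess, Nico, Quinn.
From those, Yara, Omar, Eli — 8 in total.
Nothing else is reachable below Paz; 8 in all.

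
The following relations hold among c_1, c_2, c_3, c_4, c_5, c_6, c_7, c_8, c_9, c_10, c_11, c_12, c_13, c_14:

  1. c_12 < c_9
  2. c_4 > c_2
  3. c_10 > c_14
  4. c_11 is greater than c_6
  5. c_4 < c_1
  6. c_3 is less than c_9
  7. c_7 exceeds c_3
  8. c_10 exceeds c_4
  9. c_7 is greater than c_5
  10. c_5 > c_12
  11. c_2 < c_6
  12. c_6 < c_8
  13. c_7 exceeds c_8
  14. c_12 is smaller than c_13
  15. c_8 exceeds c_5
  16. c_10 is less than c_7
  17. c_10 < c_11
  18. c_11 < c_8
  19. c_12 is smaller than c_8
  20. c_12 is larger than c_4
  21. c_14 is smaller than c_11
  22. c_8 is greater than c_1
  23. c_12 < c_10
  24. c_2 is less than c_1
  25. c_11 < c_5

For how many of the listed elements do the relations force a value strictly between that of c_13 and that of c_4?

1

Chaining upward from c_4 reaches: c_1, c_12, c_10, c_11, c_9, c_5, c_8, c_7.
Chaining downward from c_13 reaches: c_2, c_12.
Strictly between c_4 and c_13 are those in both lists: c_12 — 1 element.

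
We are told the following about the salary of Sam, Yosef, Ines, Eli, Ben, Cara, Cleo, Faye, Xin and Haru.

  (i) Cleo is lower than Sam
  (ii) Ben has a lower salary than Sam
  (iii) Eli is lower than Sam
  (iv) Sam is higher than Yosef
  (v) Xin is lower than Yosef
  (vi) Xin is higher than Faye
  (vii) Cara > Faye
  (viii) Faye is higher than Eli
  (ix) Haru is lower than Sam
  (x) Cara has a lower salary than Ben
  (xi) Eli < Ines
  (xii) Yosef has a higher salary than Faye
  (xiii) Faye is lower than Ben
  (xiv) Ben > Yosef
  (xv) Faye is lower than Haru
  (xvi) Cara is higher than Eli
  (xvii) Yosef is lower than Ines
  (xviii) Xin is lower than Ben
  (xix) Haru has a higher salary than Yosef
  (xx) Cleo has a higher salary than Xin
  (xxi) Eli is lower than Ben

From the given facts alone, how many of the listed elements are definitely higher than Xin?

6

Directly above Xin: Yosef, Cleo, Ben.
One step further: Ines, Haru, Sam (6 so far).
Nothing else is reachable above Xin; 6 in all.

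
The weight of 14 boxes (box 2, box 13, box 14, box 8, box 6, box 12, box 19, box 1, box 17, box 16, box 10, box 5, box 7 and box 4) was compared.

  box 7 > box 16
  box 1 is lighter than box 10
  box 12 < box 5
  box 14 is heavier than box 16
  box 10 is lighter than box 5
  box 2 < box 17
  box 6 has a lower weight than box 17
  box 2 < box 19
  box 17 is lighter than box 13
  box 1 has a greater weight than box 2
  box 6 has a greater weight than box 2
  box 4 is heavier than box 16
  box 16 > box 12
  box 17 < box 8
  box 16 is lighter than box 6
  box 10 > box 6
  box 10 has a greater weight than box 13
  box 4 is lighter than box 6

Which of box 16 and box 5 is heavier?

box 5

Link the given pairs in sequence: box 16 < box 4; box 4 < box 6; box 6 < box 17; box 17 < box 13; box 13 < box 10; box 10 < box 5.
Chaining these gives box 16 < box 4 < box 6 < box 17 < box 13 < box 10 < box 5.
So box 16 < box 5; box 5 is the heavier of the two.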